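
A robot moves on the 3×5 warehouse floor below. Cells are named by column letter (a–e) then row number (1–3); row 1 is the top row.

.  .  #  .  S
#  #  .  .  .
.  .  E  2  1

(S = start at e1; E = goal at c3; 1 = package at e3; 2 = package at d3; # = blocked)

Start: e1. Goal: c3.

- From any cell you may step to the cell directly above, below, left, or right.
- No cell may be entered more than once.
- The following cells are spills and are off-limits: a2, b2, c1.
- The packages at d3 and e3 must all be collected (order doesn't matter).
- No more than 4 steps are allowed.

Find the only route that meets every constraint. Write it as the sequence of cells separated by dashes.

The 4-move cap with required stops at d3, e3 leaves no slack for detours.
Route from e1: down 2 to e3, left 2 to c3 — 4 moves in all.
Check: all required cells visited; 4 ≤ 4 moves.

e1 - e2 - e3 - d3 - c3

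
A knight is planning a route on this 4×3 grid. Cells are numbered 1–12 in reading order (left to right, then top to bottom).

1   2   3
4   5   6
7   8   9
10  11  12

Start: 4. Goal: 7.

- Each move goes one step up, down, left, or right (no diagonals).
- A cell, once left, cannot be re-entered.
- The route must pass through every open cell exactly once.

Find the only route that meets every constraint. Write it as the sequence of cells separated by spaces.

Need to visit all 12 open cells exactly once, starting at 4 and ending at 7.
Route from 4: up to 1, 2× right (reaching 3), down to 6, left to 5, down to 8, right to 9, down to 12, 2× left (reaching 10), up to 7 — 11 moves in all.
Check: all 12 open cells covered.

4 1 2 3 6 5 8 9 12 11 10 7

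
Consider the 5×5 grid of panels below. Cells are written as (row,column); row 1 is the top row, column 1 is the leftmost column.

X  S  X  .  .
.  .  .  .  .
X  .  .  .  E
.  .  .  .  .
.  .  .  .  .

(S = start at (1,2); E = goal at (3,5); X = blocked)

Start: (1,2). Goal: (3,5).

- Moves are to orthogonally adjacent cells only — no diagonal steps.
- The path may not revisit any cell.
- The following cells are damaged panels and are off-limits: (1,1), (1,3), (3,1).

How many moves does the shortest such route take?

The Manhattan distance from (1,2) to (3,5) is |1−3| + |2−5| = 5, so at least 5 moves are needed.
A route of 5 moves achieves this: (1,2) → (2,2) → (3,2) → (3,3) → (3,4) → (3,5).
Since 5 matches the lower bound, it is optimal.

5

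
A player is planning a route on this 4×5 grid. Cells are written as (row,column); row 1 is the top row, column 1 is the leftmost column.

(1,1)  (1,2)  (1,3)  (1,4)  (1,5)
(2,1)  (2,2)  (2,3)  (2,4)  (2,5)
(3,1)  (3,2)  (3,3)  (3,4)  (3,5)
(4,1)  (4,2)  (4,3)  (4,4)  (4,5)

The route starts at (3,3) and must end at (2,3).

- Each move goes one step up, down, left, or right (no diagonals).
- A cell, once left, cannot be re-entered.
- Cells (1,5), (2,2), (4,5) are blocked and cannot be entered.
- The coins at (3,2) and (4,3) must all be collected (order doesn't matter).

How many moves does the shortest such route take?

7

Any route passes through (3,2) and (4,3) in some order between (3,3) and (2,3). Summing Manhattan distances along each leg and taking the cheapest ordering ((3,3) → (3,2) → (4,3) → (2,3)) gives a lower bound of 1 + 2 + 2 = 5 moves.
The shortest route satisfying every rule uses 7 moves: (3,3) → (3,2) → (4,2) → (4,3) → (4,4) → (3,4) → (2,4) → (2,3).
The bound of 5 isn't tight here; checking systematically, no route of length 5 through 6 satisfies every constraint, so 7 is the minimum.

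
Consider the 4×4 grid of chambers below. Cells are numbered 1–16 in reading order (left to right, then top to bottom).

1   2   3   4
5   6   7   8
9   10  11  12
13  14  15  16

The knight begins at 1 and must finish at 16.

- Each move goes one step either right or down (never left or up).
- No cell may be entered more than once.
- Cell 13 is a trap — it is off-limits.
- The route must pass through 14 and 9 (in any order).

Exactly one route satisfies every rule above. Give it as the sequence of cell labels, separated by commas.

1, 5, 9, 10, 14, 15, 16

Moves only go right or down, so the column and row indices never decrease.
Route from 1: down 2 to 9, right 1 to 10, down 1 to 14, right 2 to 16 — 6 moves in all.
Check: all required cells visited.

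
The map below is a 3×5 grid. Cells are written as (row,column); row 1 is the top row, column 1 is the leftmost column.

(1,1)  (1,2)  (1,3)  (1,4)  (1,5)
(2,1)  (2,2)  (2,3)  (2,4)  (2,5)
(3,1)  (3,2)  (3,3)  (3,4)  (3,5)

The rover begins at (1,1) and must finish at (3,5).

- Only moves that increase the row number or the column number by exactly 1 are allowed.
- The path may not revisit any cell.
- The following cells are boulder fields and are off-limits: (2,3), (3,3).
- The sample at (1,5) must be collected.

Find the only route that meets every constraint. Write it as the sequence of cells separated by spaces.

Moves only go right or down, so the column and row indices never decrease.
Route from (1,1): right 4 to (1,5), down 2 to (3,5) — 6 moves in all.
Check: all required cells visited.

(1,1) (1,2) (1,3) (1,4) (1,5) (2,5) (3,5)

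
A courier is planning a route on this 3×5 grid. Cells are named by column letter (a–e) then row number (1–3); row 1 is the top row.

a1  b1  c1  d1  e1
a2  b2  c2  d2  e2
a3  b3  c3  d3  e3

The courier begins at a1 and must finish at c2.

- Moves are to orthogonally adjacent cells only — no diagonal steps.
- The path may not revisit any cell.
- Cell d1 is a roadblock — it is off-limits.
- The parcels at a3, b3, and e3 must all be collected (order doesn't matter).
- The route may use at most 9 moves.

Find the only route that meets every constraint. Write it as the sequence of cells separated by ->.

a1 -> a2 -> a3 -> b3 -> c3 -> d3 -> e3 -> e2 -> d2 -> c2

Any route must reach a3, b3, and e3 and still end at c2 within 9 moves, so the order of the required stops is forced.
Route from a1: down 2 to a3, right 4 to e3, up 1 to e2, left 2 to c2 — 9 moves in all.
Check: all required cells visited; 9 ≤ 9 moves.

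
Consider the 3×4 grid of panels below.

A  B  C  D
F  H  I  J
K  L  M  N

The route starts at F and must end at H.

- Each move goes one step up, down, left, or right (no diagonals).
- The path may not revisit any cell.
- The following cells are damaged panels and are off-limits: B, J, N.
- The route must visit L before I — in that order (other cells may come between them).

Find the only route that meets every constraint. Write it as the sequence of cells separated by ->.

F -> K -> L -> M -> I -> H

The waypoints must appear in the order L, I, with no cell reused.
Route from F: down to K, 2× right (reaching M), up to I, left to H — 5 moves in all.
Check: order respected (L at step 2, I at step 4).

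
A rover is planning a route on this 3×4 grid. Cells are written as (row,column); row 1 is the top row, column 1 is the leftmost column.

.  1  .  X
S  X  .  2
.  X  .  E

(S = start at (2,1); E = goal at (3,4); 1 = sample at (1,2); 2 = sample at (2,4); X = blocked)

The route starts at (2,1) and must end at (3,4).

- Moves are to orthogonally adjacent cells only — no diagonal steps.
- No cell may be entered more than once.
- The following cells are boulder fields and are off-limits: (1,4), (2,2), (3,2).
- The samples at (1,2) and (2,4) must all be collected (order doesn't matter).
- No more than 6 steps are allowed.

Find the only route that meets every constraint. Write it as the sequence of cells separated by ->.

Any route must reach (1,2) and (2,4) and still end at (3,4) within 6 moves, so the order of the required stops is forced.
Route from (2,1): up to (1,1), 2× right (reaching (1,3)), down to (2,3), right to (2,4), down to (3,4) — 6 moves in all.
Check: all required cells visited; 6 ≤ 6 moves.

(2,1) -> (1,1) -> (1,2) -> (1,3) -> (2,3) -> (2,4) -> (3,4)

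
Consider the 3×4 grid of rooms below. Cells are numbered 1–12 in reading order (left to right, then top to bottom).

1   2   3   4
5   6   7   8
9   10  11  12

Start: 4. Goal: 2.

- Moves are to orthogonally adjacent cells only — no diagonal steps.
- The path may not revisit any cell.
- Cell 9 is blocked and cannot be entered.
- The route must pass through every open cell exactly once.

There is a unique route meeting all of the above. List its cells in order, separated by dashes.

Need to visit all 11 open cells exactly once, starting at 4 and ending at 2.
Cell 12 has only two open neighbours (8 and 11), so the path must pass straight through it: one of those is the cell it's entered from and the other is where it exits.
Route from 4: left to 3, down to 7, right to 8, down to 12, 2× left (reaching 10), up to 6, left to 5, up to 1, right to 2 — 10 moves in all.
Check: all 11 open cells covered.

4 - 3 - 7 - 8 - 12 - 11 - 10 - 6 - 5 - 1 - 2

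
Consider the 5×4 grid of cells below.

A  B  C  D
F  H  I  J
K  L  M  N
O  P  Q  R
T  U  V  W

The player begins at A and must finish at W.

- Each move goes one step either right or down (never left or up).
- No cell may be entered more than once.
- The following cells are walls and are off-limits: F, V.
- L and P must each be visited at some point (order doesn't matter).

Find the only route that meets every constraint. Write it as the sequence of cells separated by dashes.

A - B - H - L - P - Q - R - W

Moves only go right or down, so the column and row indices never decrease.
Route from A: right 1 to B, down 3 to P, right 2 to R, down 1 to W — 7 moves in all.
Check: all required cells visited.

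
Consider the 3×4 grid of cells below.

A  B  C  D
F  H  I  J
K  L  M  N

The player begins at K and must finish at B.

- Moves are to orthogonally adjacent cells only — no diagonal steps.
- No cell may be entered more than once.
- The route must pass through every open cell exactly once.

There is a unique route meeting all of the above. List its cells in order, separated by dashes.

K - L - M - N - J - D - C - I - H - F - A - B

Need to visit all 12 open cells exactly once, starting at K and ending at B.
Cell D has only two open neighbours (J and C), so the path must pass straight through it: one of those is the cell it's entered from and the other is where it exits.
Route from K: right 3 to N, up 2 to D, left 1 to C, down 1 to I, left 2 to F, up 1 to A, right 1 to B — 11 moves in all.
Check: all 12 open cells covered.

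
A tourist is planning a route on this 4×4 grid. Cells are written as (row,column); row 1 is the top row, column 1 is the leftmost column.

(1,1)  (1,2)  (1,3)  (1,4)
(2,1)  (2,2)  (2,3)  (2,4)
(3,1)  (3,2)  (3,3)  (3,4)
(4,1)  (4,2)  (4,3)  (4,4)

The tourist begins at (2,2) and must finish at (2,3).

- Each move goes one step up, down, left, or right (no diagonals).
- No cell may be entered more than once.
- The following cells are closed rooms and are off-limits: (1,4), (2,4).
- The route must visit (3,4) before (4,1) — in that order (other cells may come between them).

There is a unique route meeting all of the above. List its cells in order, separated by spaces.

The waypoints must appear in the order (3,4), (4,1), with no cell reused.
Route from (2,2): down to (3,2), 2× right (reaching (3,4)), down to (4,4), 3× left (reaching (4,1)), 3× up (reaching (1,1)), 2× right (reaching (1,3)), down to (2,3) — 13 moves in all.
Check: order respected ((3,4) at step 3, (4,1) at step 7).

(2,2) (3,2) (3,3) (3,4) (4,4) (4,3) (4,2) (4,1) (3,1) (2,1) (1,1) (1,2) (1,3) (2,3)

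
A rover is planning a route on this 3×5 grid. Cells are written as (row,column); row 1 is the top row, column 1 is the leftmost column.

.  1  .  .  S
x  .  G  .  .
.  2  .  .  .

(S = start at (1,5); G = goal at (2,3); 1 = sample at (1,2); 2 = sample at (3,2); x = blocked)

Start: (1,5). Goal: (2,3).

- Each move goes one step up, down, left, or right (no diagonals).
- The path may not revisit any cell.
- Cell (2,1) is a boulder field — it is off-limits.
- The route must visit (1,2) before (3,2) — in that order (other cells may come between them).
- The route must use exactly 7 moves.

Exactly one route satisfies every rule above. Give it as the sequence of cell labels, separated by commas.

The waypoints must appear in the order (1,2), (3,2), with no cell reused.
Route from (1,5): 3× left (reaching (1,2)), 2× down (reaching (3,2)), right to (3,3), up to (2,3) — 7 moves in all.
Check: order respected (1 at step 3, 2 at step 5); 7 moves as required.

(1,5), (1,4), (1,3), (1,2), (2,2), (3,2), (3,3), (2,3)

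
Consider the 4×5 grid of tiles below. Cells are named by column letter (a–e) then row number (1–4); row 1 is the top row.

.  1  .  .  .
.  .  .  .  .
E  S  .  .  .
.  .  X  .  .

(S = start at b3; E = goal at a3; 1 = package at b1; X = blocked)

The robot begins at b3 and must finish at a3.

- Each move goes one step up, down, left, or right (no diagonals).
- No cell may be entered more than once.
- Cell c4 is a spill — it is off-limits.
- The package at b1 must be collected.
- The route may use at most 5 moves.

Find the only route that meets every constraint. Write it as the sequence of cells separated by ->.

Any route must reach b1 and still end at a3 within 5 moves, so the order of the required stops is forced.
Route from b3: up 2 to b1, left 1 to a1, down 2 to a3 — 5 moves in all.
Check: all required cells visited; 5 ≤ 5 moves.

b3 -> b2 -> b1 -> a1 -> a2 -> a3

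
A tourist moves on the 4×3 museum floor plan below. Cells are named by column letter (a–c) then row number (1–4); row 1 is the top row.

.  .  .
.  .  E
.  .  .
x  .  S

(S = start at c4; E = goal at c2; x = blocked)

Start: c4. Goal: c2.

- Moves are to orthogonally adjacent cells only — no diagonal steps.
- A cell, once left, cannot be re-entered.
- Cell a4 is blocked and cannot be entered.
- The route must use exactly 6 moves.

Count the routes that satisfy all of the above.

4

Need simple routes of exactly 6 moves from c4 to c2 (Manhattan distance 2, so 2 moves are spent on a detour and 2 undoing it).
Enumerating: c4 c3 b3 b2 b1 c1 c2 | c4 c3 b3 a3 a2 b2 c2 | c4 b4 b3 b2 b1 c1 c2 | c4 b4 b3 a3 a2 b2 c2.
That gives 4 routes.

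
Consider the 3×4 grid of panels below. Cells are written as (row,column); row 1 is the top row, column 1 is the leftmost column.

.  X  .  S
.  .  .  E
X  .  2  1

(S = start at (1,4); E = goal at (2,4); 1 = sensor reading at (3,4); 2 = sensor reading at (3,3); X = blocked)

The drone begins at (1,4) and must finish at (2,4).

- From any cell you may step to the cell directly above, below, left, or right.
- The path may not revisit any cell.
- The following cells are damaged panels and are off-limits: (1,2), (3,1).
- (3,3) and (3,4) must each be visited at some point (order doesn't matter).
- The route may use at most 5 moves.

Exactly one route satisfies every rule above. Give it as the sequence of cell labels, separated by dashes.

(1,4) - (1,3) - (2,3) - (3,3) - (3,4) - (2,4)

The 5-move cap with required stops at (3,3), (3,4) leaves no slack for detours.
Route from (1,4): left 1 to (1,3), down 2 to (3,3), right 1 to (3,4), up 1 to (2,4) — 5 moves in all.
Check: all required cells visited; 5 ≤ 5 moves.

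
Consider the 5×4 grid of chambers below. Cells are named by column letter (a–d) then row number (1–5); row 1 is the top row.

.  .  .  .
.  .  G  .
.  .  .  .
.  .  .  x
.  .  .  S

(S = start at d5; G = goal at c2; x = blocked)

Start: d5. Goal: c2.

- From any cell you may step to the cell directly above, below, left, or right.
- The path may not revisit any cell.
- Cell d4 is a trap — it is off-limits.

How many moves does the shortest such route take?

The Manhattan distance from d5 to c2 is |5−2| + |4−3| = 4, so at least 4 moves are needed.
A route of 4 moves achieves this: d5 → c5 → c4 → c3 → c2.
Since 4 matches the lower bound, it is optimal.

4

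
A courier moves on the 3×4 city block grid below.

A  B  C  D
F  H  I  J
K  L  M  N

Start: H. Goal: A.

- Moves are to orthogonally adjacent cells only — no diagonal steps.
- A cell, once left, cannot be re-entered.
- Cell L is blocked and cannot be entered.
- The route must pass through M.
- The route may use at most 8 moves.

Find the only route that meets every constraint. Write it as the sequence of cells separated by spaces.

H I M N J D C B A

The budget equals the shortest possible length, so every move has to be on a shortest route through the required cells.
Route from H: right to I, down to M, right to N, 2× up (reaching D), 3× left (reaching A) — 8 moves in all.
Check: all required cells visited; 8 ≤ 8 moves.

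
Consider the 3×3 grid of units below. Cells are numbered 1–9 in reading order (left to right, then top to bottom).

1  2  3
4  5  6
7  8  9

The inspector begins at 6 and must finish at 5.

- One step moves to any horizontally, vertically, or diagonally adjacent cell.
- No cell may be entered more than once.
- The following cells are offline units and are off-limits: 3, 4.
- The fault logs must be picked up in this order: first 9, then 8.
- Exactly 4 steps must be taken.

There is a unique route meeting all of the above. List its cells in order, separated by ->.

The waypoints must appear in the order 9, 8, with no cell reused.
Route from 6: down 1 to 9, left 2 to 7, up-right 1 to 5 — 4 moves in all.
Check: order respected (9 at step 1, 8 at step 2); 4 moves as required.

6 -> 9 -> 8 -> 7 -> 5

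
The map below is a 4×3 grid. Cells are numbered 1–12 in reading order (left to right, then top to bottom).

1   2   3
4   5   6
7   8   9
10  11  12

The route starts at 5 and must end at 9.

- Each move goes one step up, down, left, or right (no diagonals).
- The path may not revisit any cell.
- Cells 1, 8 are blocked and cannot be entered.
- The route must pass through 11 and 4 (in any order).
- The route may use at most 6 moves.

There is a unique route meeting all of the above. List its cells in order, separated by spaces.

5 4 7 10 11 12 9

The 6-move cap with required stops at 11, 4 leaves no slack for detours.
Route from 5: left 1 to 4, down 2 to 10, right 2 to 12, up 1 to 9 — 6 moves in all.
Check: all required cells visited; 6 ≤ 6 moves.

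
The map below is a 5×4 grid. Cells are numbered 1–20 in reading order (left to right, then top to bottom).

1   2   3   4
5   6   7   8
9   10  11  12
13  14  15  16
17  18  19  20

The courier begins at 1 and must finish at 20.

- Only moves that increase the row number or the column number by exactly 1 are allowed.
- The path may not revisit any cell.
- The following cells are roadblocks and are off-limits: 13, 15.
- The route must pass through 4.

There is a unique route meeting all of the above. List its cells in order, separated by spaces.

1 2 3 4 8 12 16 20

Moves only go right or down, so the column and row indices never decrease.
Route from 1: 3× right (reaching 4), 4× down (reaching 20) — 7 moves in all.
Check: all required cells visited.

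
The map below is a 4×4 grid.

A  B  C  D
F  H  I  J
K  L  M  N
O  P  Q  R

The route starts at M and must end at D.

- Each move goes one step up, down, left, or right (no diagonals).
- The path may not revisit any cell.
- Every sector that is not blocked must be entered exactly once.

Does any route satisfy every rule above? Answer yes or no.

yes

One route that works: M → I → C → B → A → F → H → L → K → O → P → Q → R → N → J → D.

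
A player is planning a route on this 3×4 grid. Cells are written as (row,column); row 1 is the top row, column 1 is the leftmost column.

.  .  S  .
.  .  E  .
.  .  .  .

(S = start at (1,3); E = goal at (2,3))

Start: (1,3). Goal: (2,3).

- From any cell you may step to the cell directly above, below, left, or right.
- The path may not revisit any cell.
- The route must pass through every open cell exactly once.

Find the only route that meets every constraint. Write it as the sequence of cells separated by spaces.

(1,3) (1,4) (2,4) (3,4) (3,3) (3,2) (3,1) (2,1) (1,1) (1,2) (2,2) (2,3)

Need to visit all 12 open cells exactly once, starting at (1,3) and ending at (2,3).
Cell (3,1) has only two open neighbours ((2,1) and (3,2)), so the path must pass straight through it: one of those is the cell it's entered from and the other is where it exits.
Route from (1,3): right 1 to (1,4), down 2 to (3,4), left 3 to (3,1), up 2 to (1,1), right 1 to (1,2), down 1 to (2,2), right 1 to (2,3) — 11 moves in all.
Check: all 12 open cells covered.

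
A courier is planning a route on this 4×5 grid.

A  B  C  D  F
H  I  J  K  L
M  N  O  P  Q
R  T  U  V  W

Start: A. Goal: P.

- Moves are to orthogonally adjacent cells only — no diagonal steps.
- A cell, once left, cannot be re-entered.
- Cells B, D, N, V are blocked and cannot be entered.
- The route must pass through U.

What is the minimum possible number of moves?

7

Any route passes through U somewhere between A and P. Summing Manhattan distances along the two legs (A → U → P) gives a lower bound of 5 + 2 = 7 moves.
A route of 7 moves achieves this: A → H → M → R → T → U → O → P.
Since 7 matches the lower bound, it is optimal.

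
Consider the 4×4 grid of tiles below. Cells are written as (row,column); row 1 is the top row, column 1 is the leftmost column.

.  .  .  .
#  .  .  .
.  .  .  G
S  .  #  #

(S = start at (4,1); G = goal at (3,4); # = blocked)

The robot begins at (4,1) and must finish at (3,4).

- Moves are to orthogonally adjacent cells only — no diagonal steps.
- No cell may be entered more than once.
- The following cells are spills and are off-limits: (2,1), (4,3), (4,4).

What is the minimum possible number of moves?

4

The Manhattan distance from (4,1) to (3,4) is |4−3| + |1−4| = 4, so at least 4 moves are needed.
A route of 4 moves achieves this: (4,1) → (3,1) → (3,2) → (3,3) → (3,4).
Since 4 matches the lower bound, it is optimal.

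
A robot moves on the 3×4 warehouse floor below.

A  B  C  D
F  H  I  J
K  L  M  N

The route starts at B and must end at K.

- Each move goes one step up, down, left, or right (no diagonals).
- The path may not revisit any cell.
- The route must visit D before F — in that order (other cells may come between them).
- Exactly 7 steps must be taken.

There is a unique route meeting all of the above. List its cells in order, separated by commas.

B, C, D, J, I, H, F, K

The waypoints must appear in the order D, F, with no cell reused.
Route from B: right 2 to D, down 1 to J, left 3 to F, down 1 to K — 7 moves in all.
Check: order respected (D at step 2, F at step 6); 7 moves as required.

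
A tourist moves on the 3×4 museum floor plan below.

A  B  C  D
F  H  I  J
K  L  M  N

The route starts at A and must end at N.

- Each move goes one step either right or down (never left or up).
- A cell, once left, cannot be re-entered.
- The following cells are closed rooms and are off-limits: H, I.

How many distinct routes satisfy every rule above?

A right/down-only route from A to N makes exactly 2 down-moves and 3 right-moves in some order.
With no other constraints that would be C(5,2) = 10 routes.
Subtract routes through each blocked cell (inclusion–exclusion for overlaps): − through H: 6 − through I: 6 + through H&I: 4 → 2.
That gives 2 routes.

2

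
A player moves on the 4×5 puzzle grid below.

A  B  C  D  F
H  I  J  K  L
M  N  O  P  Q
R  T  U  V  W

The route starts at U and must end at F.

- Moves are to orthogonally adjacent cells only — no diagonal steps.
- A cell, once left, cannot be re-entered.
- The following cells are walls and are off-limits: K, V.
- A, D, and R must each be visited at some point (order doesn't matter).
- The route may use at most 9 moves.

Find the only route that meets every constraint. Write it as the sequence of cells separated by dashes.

U - T - R - M - H - A - B - C - D - F

The 9-move cap with required stops at A, D, R leaves no slack for detours.
Route from U: left 2 to R, up 3 to A, right 4 to F — 9 moves in all.
Check: all required cells visited; 9 ≤ 9 moves.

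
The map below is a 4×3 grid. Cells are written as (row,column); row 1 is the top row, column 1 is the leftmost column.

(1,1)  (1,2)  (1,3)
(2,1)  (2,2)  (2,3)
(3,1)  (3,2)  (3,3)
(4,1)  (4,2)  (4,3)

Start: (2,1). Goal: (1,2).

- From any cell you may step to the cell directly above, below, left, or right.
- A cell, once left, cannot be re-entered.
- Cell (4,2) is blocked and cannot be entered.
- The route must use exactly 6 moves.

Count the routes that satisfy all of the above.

Need simple routes of exactly 6 moves from (2,1) to (1,2) (Manhattan distance 2, so 2 moves are spent on a detour and 2 undoing it).
Enumerating: (2,1) (3,1) (3,2) (2,2) (2,3) (1,3) (1,2) | (2,1) (3,1) (3,2) (3,3) (2,3) (1,3) (1,2) | (2,1) (3,1) (3,2) (3,3) (2,3) (2,2) (1,2) | (2,1) (2,2) (3,2) (3,3) (2,3) (1,3) (1,2).
That gives 4 routes.

4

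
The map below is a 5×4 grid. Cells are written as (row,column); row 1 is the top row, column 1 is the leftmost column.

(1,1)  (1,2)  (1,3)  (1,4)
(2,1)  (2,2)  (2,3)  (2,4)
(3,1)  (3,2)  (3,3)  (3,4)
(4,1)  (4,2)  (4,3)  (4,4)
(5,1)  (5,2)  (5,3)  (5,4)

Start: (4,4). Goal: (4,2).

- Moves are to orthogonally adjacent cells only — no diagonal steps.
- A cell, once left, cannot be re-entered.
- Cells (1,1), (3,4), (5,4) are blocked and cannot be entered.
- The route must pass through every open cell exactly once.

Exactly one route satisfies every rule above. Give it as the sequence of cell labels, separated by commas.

(4,4), (4,3), (5,3), (5,2), (5,1), (4,1), (3,1), (2,1), (2,2), (1,2), (1,3), (1,4), (2,4), (2,3), (3,3), (3,2), (4,2)

Need to visit all 17 open cells exactly once, starting at (4,4) and ending at (4,2).
Cell (5,3) has only two open neighbours ((4,3) and (5,2)), so the path must pass straight through it: one of those is the cell it's entered from and the other is where it exits.
Route from (4,4): left to (4,3), down to (5,3), 2× left (reaching (5,1)), 3× up (reaching (2,1)), right to (2,2), up to (1,2), 2× right (reaching (1,4)), down to (2,4), left to (2,3), down to (3,3), left to (3,2), down to (4,2) — 16 moves in all.
Check: all 17 open cells covered.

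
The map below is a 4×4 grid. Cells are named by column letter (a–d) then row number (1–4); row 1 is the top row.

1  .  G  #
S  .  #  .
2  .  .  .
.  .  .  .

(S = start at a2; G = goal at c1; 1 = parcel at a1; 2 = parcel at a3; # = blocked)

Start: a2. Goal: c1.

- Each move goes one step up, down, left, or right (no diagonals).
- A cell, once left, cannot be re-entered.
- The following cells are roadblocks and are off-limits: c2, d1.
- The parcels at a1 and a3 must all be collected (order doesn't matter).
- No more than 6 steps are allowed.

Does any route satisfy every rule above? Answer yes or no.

no

Exhausting the options from a2, every branch either dead-ends against blocked cells, would have to re-enter a cell already used, runs past the 6-move limit, or reaches the goal with a constraint still unmet.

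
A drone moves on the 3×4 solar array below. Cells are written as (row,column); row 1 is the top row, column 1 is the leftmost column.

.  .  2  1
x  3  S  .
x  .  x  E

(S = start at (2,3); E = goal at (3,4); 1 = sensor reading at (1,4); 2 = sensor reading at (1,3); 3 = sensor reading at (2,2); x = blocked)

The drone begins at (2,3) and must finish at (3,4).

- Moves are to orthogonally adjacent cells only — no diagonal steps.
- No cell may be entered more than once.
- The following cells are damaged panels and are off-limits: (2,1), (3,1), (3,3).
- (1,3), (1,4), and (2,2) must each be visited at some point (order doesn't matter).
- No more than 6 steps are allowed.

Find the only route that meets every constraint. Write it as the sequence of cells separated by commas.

The budget equals the shortest possible length, so every move has to be on a shortest route through the required cells.
Route from (2,3): left 1 to (2,2), up 1 to (1,2), right 2 to (1,4), down 2 to (3,4) — 6 moves in all.
Check: all required cells visited; 6 ≤ 6 moves.

(2,3), (2,2), (1,2), (1,3), (1,4), (2,4), (3,4)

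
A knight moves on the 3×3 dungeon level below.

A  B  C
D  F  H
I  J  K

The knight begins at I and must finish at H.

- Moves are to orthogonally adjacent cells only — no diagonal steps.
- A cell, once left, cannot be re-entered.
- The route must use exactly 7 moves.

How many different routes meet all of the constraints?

2

Need simple routes of exactly 7 moves from I to H (Manhattan distance 3, so 2 moves are spent on a detour and 2 undoing it).
Enumerating: I D A B F J K H | I J F D A B C H.
That gives 2 routes.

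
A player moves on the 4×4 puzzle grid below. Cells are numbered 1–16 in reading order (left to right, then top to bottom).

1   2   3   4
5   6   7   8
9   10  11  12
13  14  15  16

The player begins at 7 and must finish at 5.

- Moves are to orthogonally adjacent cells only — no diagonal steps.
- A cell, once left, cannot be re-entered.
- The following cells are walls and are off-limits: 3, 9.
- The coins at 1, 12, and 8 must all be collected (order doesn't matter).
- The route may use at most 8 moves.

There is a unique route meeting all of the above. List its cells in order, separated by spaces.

7 8 12 11 10 6 2 1 5

Any route must reach 1, 12, and 8 and still end at 5 within 8 moves, so the order of the required stops is forced.
Route from 7: right to 8, down to 12, 2× left (reaching 10), 2× up (reaching 2), left to 1, down to 5 — 8 moves in all.
Check: all required cells visited; 8 ≤ 8 moves.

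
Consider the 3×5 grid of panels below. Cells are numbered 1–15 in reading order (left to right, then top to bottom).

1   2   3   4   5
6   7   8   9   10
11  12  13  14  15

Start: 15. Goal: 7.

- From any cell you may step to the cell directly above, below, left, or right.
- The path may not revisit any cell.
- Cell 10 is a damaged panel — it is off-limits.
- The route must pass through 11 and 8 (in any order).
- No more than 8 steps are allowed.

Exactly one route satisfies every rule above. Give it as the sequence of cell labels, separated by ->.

15 -> 14 -> 9 -> 8 -> 13 -> 12 -> 11 -> 6 -> 7

The 8-move cap with required stops at 11, 8 leaves no slack for detours.
Route from 15: left 1 to 14, up 1 to 9, left 1 to 8, down 1 to 13, left 2 to 11, up 1 to 6, right 1 to 7 — 8 moves in all.
Check: all required cells visited; 8 ≤ 8 moves.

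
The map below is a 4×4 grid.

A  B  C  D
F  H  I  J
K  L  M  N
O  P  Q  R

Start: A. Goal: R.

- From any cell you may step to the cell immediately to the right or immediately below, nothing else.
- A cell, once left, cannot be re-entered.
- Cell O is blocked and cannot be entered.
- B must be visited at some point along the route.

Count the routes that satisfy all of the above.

A right/down-only route from A to R makes exactly 3 down-moves and 3 right-moves in some order.
With no other constraints that would be C(6,3) = 20 routes.
Split at B and multiply the segment counts (each segment already excludes blocked cells): A→B: 1; B→R: 10; product = 10.
That gives 10 routes.

10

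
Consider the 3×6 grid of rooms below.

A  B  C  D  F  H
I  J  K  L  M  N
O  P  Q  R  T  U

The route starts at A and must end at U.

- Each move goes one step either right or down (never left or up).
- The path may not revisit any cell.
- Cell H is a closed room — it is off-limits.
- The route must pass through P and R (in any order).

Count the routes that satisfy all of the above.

3

A right/down-only route from A to U makes exactly 2 down-moves and 5 right-moves in some order.
With no other constraints that would be C(7,2) = 21 routes.
A monotone route can only reach the required cells in the order P, R, so split there and multiply the segment counts (each segment already excludes blocked cells): A→P: 3; P→R: 1; R→U: 1; product = 3.
That gives 3 routes.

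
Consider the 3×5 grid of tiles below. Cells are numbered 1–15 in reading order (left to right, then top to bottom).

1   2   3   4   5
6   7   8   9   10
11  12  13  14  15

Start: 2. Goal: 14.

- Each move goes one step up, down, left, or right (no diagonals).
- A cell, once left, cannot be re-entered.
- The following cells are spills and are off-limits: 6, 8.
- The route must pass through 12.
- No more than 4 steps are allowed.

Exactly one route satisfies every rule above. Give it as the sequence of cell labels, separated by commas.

2, 7, 12, 13, 14

The 4-move cap with required stops at 12 leaves no slack for detours.
Route from 2: down 2 to 12, right 2 to 14 — 4 moves in all.
Check: all required cells visited; 4 ≤ 4 moves.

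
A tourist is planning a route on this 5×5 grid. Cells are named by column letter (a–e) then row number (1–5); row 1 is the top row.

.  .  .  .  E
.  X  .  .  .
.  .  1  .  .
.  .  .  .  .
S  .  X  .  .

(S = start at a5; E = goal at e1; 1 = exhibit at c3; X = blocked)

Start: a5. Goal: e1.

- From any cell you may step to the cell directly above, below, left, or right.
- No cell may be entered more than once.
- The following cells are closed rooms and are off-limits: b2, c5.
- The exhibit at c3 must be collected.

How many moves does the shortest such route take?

Any route passes through c3 somewhere between a5 and e1. Summing Manhattan distances along the two legs (a5 → c3 → e1) gives a lower bound of 4 + 4 = 8 moves.
A route of 8 moves achieves this: a5 → a4 → a3 → b3 → c3 → c2 → c1 → d1 → e1.
Since 8 matches the lower bound, it is optimal.

8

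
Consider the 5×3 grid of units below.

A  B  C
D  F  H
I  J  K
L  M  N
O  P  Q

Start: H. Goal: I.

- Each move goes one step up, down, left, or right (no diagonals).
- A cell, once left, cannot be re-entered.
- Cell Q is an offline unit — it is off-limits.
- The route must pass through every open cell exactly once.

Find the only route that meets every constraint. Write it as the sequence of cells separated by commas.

H, C, B, A, D, F, J, K, N, M, P, O, L, I

Need to visit all 14 open cells exactly once, starting at H and ending at I.
Cell N has only two open neighbours (K and M), so the path must pass straight through it: one of those is the cell it's entered from and the other is where it exits.
Route from H: up to C, 2× left (reaching A), down to D, right to F, down to J, right to K, down to N, left to M, down to P, left to O, 2× up (reaching I) — 13 moves in all.
Check: all 14 open cells covered.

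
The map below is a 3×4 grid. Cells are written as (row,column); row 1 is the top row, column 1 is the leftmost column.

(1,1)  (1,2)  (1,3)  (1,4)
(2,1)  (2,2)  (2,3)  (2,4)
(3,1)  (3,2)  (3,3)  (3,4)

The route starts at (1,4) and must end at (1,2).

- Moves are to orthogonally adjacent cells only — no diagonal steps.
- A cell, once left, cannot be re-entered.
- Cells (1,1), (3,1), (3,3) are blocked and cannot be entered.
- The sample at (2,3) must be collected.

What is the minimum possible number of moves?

Any route passes through (2,3) somewhere between (1,4) and (1,2). Summing Manhattan distances along the two legs ((1,4) → (2,3) → (1,2)) gives a lower bound of 2 + 2 = 4 moves.
A route of 4 moves achieves this: (1,4) → (2,4) → (2,3) → (1,3) → (1,2).
Since 4 matches the lower bound, it is optimal.

4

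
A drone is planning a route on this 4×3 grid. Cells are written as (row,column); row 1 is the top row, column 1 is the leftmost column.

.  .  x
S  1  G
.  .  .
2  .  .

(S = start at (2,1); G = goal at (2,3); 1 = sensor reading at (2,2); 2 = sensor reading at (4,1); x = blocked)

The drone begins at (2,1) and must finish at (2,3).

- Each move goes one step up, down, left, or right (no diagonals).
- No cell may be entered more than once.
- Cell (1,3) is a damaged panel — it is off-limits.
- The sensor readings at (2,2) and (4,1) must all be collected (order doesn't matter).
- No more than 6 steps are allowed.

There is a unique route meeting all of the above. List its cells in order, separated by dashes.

Any route must reach (2,2) and (4,1) and still end at (2,3) within 6 moves, so the order of the required stops is forced.
Route from (2,1): 2× down (reaching (4,1)), right to (4,2), 2× up (reaching (2,2)), right to (2,3) — 6 moves in all.
Check: all required cells visited; 6 ≤ 6 moves.

(2,1) - (3,1) - (4,1) - (4,2) - (3,2) - (2,2) - (2,3)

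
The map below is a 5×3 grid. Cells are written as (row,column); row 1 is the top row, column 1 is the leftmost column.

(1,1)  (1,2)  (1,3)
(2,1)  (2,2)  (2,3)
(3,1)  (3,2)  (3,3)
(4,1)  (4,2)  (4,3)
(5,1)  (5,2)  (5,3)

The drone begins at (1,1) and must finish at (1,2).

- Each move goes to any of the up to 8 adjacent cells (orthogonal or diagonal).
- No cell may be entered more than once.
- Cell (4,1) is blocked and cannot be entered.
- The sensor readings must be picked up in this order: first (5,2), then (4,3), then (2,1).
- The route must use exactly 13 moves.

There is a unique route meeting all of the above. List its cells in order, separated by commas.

(1,1), (2,2), (1,3), (2,3), (3,3), (4,2), (5,1), (5,2), (5,3), (4,3), (3,2), (3,1), (2,1), (1,2)

The waypoints must appear in the order (5,2), (4,3), (2,1), with no cell reused.
Route from (1,1): down-right 1 to (2,2), up-right 1 to (1,3), down 2 to (3,3), down-left 2 to (5,1), right 2 to (5,3), up 1 to (4,3), up-left 1 to (3,2), left 1 to (3,1), up 1 to (2,1), up-right 1 to (1,2) — 13 moves in all.
Check: order respected ((5,2) at step 7, (4,3) at step 9, (2,1) at step 12); 13 moves as required.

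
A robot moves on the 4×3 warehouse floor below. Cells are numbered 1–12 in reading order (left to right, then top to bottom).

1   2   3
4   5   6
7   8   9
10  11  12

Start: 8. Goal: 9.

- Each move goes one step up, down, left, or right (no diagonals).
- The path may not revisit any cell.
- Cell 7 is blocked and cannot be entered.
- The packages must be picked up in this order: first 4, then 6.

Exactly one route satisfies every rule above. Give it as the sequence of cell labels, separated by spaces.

8 5 4 1 2 3 6 9

The waypoints must appear in the order 4, 6, with no cell reused.
Route from 8: up 1 to 5, left 1 to 4, up 1 to 1, right 2 to 3, down 2 to 9 — 7 moves in all.
Check: order respected (4 at step 2, 6 at step 6).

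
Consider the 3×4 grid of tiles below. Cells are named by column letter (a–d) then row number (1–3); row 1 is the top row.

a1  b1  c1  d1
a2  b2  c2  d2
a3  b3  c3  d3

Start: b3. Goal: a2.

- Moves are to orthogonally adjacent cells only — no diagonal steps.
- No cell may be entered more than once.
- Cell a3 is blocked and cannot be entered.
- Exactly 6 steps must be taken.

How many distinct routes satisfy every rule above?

Need simple routes of exactly 6 moves from b3 to a2 (Manhattan distance 2, so 2 moves are spent on a detour and 2 undoing it).
Enumerating: b3 b2 c2 c1 b1 a1 a2 | b3 c3 c2 c1 b1 b2 a2 | b3 c3 c2 c1 b1 a1 a2 | b3 c3 c2 b2 b1 a1 a2 | b3 c3 d3 d2 c2 b2 a2.
That gives 5 routes.

5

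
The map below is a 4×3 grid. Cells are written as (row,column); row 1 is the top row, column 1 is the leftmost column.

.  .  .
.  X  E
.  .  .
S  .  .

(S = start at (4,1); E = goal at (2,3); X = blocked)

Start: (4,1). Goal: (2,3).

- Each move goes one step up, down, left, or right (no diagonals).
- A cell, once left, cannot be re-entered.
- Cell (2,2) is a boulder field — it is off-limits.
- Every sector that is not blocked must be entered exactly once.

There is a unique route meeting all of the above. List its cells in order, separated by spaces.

Need to visit all 11 open cells exactly once, starting at (4,1) and ending at (2,3).
Route from (4,1): right 2 to (4,3), up 1 to (3,3), left 2 to (3,1), up 2 to (1,1), right 2 to (1,3), down 1 to (2,3) — 10 moves in all.
Check: all 11 open cells covered.

(4,1) (4,2) (4,3) (3,3) (3,2) (3,1) (2,1) (1,1) (1,2) (1,3) (2,3)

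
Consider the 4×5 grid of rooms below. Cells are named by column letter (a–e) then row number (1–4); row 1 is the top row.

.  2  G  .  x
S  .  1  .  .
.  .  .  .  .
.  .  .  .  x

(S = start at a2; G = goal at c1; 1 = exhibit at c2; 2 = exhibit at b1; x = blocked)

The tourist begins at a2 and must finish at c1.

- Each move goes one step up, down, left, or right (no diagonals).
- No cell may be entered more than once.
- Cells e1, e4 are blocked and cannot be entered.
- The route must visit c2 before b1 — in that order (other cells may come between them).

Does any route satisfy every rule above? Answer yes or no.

yes

One route that works: a2 → a3 → b3 → c3 → c2 → b2 → b1 → c1.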